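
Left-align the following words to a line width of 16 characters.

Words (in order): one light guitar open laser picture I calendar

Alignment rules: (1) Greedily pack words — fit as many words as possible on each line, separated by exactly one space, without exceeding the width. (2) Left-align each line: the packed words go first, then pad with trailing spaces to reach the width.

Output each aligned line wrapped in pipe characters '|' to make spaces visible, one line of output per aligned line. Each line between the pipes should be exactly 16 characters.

Line 1: ['one', 'light', 'guitar'] (min_width=16, slack=0)
Line 2: ['open', 'laser'] (min_width=10, slack=6)
Line 3: ['picture', 'I'] (min_width=9, slack=7)
Line 4: ['calendar'] (min_width=8, slack=8)

Answer: |one light guitar|
|open laser      |
|picture I       |
|calendar        |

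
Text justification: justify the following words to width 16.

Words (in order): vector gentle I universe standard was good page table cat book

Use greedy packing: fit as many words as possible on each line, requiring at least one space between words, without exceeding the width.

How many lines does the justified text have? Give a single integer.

Line 1: ['vector', 'gentle', 'I'] (min_width=15, slack=1)
Line 2: ['universe'] (min_width=8, slack=8)
Line 3: ['standard', 'was'] (min_width=12, slack=4)
Line 4: ['good', 'page', 'table'] (min_width=15, slack=1)
Line 5: ['cat', 'book'] (min_width=8, slack=8)
Total lines: 5

Answer: 5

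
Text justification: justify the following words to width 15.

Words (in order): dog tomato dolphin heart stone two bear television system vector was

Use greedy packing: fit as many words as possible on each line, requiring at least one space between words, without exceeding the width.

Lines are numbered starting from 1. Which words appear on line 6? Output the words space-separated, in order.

Line 1: ['dog', 'tomato'] (min_width=10, slack=5)
Line 2: ['dolphin', 'heart'] (min_width=13, slack=2)
Line 3: ['stone', 'two', 'bear'] (min_width=14, slack=1)
Line 4: ['television'] (min_width=10, slack=5)
Line 5: ['system', 'vector'] (min_width=13, slack=2)
Line 6: ['was'] (min_width=3, slack=12)

Answer: was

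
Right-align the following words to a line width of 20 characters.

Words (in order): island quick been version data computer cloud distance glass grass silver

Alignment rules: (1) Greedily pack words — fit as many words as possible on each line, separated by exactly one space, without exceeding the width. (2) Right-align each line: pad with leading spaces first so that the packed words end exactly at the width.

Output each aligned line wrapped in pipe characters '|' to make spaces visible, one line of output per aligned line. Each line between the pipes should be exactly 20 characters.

Line 1: ['island', 'quick', 'been'] (min_width=17, slack=3)
Line 2: ['version', 'data'] (min_width=12, slack=8)
Line 3: ['computer', 'cloud'] (min_width=14, slack=6)
Line 4: ['distance', 'glass', 'grass'] (min_width=20, slack=0)
Line 5: ['silver'] (min_width=6, slack=14)

Answer: |   island quick been|
|        version data|
|      computer cloud|
|distance glass grass|
|              silver|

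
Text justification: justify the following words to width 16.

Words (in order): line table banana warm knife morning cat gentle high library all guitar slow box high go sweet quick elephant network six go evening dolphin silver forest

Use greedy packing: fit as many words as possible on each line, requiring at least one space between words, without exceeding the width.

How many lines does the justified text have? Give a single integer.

Answer: 11

Derivation:
Line 1: ['line', 'table'] (min_width=10, slack=6)
Line 2: ['banana', 'warm'] (min_width=11, slack=5)
Line 3: ['knife', 'morning'] (min_width=13, slack=3)
Line 4: ['cat', 'gentle', 'high'] (min_width=15, slack=1)
Line 5: ['library', 'all'] (min_width=11, slack=5)
Line 6: ['guitar', 'slow', 'box'] (min_width=15, slack=1)
Line 7: ['high', 'go', 'sweet'] (min_width=13, slack=3)
Line 8: ['quick', 'elephant'] (min_width=14, slack=2)
Line 9: ['network', 'six', 'go'] (min_width=14, slack=2)
Line 10: ['evening', 'dolphin'] (min_width=15, slack=1)
Line 11: ['silver', 'forest'] (min_width=13, slack=3)
Total lines: 11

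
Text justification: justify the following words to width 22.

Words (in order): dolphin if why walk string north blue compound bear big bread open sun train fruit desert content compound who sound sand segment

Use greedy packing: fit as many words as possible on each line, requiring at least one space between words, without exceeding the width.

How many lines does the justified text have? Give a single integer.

Line 1: ['dolphin', 'if', 'why', 'walk'] (min_width=19, slack=3)
Line 2: ['string', 'north', 'blue'] (min_width=17, slack=5)
Line 3: ['compound', 'bear', 'big'] (min_width=17, slack=5)
Line 4: ['bread', 'open', 'sun', 'train'] (min_width=20, slack=2)
Line 5: ['fruit', 'desert', 'content'] (min_width=20, slack=2)
Line 6: ['compound', 'who', 'sound'] (min_width=18, slack=4)
Line 7: ['sand', 'segment'] (min_width=12, slack=10)
Total lines: 7

Answer: 7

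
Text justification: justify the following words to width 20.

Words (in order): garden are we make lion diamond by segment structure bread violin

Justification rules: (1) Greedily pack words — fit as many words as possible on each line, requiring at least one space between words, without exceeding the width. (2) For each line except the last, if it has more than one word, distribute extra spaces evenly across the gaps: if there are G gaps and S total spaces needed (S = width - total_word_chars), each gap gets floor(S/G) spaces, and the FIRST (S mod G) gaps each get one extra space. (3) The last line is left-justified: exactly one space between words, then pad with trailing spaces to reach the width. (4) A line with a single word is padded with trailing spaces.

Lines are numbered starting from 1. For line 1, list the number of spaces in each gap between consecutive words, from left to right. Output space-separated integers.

Answer: 2 2 1

Derivation:
Line 1: ['garden', 'are', 'we', 'make'] (min_width=18, slack=2)
Line 2: ['lion', 'diamond', 'by'] (min_width=15, slack=5)
Line 3: ['segment', 'structure'] (min_width=17, slack=3)
Line 4: ['bread', 'violin'] (min_width=12, slack=8)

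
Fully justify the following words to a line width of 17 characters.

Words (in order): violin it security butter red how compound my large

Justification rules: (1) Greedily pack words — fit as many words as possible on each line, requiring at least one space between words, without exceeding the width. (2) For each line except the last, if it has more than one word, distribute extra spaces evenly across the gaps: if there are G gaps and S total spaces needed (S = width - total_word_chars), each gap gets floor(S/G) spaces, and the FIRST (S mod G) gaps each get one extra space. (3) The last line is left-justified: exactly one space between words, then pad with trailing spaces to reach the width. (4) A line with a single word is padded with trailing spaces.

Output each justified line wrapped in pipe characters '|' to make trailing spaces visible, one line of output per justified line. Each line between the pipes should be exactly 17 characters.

Line 1: ['violin', 'it'] (min_width=9, slack=8)
Line 2: ['security', 'butter'] (min_width=15, slack=2)
Line 3: ['red', 'how', 'compound'] (min_width=16, slack=1)
Line 4: ['my', 'large'] (min_width=8, slack=9)

Answer: |violin         it|
|security   butter|
|red  how compound|
|my large         |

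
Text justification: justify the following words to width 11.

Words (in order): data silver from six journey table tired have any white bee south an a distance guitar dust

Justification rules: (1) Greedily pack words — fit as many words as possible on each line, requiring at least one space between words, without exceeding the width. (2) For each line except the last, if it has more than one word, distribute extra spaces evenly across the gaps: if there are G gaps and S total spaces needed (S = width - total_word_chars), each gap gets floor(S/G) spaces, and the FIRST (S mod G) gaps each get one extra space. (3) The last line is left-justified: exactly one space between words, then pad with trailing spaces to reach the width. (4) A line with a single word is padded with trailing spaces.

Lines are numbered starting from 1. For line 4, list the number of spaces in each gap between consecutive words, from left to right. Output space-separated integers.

Answer: 1

Derivation:
Line 1: ['data', 'silver'] (min_width=11, slack=0)
Line 2: ['from', 'six'] (min_width=8, slack=3)
Line 3: ['journey'] (min_width=7, slack=4)
Line 4: ['table', 'tired'] (min_width=11, slack=0)
Line 5: ['have', 'any'] (min_width=8, slack=3)
Line 6: ['white', 'bee'] (min_width=9, slack=2)
Line 7: ['south', 'an', 'a'] (min_width=10, slack=1)
Line 8: ['distance'] (min_width=8, slack=3)
Line 9: ['guitar', 'dust'] (min_width=11, slack=0)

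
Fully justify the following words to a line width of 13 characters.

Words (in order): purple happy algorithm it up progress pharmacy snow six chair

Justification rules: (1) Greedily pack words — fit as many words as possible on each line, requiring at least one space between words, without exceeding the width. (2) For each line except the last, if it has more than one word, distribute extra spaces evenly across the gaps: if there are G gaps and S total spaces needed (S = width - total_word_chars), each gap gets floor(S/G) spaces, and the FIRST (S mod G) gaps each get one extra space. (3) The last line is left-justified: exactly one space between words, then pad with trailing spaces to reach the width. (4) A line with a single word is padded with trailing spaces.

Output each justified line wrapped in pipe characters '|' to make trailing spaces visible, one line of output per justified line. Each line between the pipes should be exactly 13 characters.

Answer: |purple  happy|
|algorithm  it|
|up   progress|
|pharmacy snow|
|six chair    |

Derivation:
Line 1: ['purple', 'happy'] (min_width=12, slack=1)
Line 2: ['algorithm', 'it'] (min_width=12, slack=1)
Line 3: ['up', 'progress'] (min_width=11, slack=2)
Line 4: ['pharmacy', 'snow'] (min_width=13, slack=0)
Line 5: ['six', 'chair'] (min_width=9, slack=4)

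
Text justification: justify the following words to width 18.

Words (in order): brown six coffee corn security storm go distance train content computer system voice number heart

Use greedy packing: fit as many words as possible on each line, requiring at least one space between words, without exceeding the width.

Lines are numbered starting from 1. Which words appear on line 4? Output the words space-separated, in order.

Answer: train content

Derivation:
Line 1: ['brown', 'six', 'coffee'] (min_width=16, slack=2)
Line 2: ['corn', 'security'] (min_width=13, slack=5)
Line 3: ['storm', 'go', 'distance'] (min_width=17, slack=1)
Line 4: ['train', 'content'] (min_width=13, slack=5)
Line 5: ['computer', 'system'] (min_width=15, slack=3)
Line 6: ['voice', 'number', 'heart'] (min_width=18, slack=0)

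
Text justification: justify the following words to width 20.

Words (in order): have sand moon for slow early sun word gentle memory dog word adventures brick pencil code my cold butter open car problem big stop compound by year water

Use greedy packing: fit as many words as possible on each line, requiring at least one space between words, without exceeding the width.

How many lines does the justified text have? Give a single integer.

Answer: 9

Derivation:
Line 1: ['have', 'sand', 'moon', 'for'] (min_width=18, slack=2)
Line 2: ['slow', 'early', 'sun', 'word'] (min_width=19, slack=1)
Line 3: ['gentle', 'memory', 'dog'] (min_width=17, slack=3)
Line 4: ['word', 'adventures'] (min_width=15, slack=5)
Line 5: ['brick', 'pencil', 'code', 'my'] (min_width=20, slack=0)
Line 6: ['cold', 'butter', 'open', 'car'] (min_width=20, slack=0)
Line 7: ['problem', 'big', 'stop'] (min_width=16, slack=4)
Line 8: ['compound', 'by', 'year'] (min_width=16, slack=4)
Line 9: ['water'] (min_width=5, slack=15)
Total lines: 9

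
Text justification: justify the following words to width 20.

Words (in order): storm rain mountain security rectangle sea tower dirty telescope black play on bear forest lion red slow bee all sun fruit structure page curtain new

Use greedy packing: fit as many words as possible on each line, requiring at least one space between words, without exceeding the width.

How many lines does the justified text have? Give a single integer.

Line 1: ['storm', 'rain', 'mountain'] (min_width=19, slack=1)
Line 2: ['security', 'rectangle'] (min_width=18, slack=2)
Line 3: ['sea', 'tower', 'dirty'] (min_width=15, slack=5)
Line 4: ['telescope', 'black', 'play'] (min_width=20, slack=0)
Line 5: ['on', 'bear', 'forest', 'lion'] (min_width=19, slack=1)
Line 6: ['red', 'slow', 'bee', 'all', 'sun'] (min_width=20, slack=0)
Line 7: ['fruit', 'structure', 'page'] (min_width=20, slack=0)
Line 8: ['curtain', 'new'] (min_width=11, slack=9)
Total lines: 8

Answer: 8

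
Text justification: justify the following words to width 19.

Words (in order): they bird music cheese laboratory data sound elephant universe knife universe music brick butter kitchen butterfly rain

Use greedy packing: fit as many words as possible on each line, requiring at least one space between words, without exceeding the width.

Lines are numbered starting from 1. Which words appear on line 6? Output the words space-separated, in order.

Line 1: ['they', 'bird', 'music'] (min_width=15, slack=4)
Line 2: ['cheese', 'laboratory'] (min_width=17, slack=2)
Line 3: ['data', 'sound', 'elephant'] (min_width=19, slack=0)
Line 4: ['universe', 'knife'] (min_width=14, slack=5)
Line 5: ['universe', 'music'] (min_width=14, slack=5)
Line 6: ['brick', 'butter'] (min_width=12, slack=7)
Line 7: ['kitchen', 'butterfly'] (min_width=17, slack=2)
Line 8: ['rain'] (min_width=4, slack=15)

Answer: brick butter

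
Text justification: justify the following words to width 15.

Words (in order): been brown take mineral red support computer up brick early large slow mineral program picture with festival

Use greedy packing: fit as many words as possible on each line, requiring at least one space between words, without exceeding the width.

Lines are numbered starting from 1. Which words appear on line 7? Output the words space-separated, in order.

Answer: mineral program

Derivation:
Line 1: ['been', 'brown', 'take'] (min_width=15, slack=0)
Line 2: ['mineral', 'red'] (min_width=11, slack=4)
Line 3: ['support'] (min_width=7, slack=8)
Line 4: ['computer', 'up'] (min_width=11, slack=4)
Line 5: ['brick', 'early'] (min_width=11, slack=4)
Line 6: ['large', 'slow'] (min_width=10, slack=5)
Line 7: ['mineral', 'program'] (min_width=15, slack=0)
Line 8: ['picture', 'with'] (min_width=12, slack=3)
Line 9: ['festival'] (min_width=8, slack=7)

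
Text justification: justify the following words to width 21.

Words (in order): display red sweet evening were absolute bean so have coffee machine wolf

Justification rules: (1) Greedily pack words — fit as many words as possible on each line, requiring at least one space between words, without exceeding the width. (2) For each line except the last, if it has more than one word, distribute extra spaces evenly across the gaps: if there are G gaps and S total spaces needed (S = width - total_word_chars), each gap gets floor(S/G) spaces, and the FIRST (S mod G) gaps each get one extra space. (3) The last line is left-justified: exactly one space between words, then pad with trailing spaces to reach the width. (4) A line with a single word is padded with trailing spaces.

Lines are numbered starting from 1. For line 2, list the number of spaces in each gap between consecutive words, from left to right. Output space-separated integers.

Answer: 1 1

Derivation:
Line 1: ['display', 'red', 'sweet'] (min_width=17, slack=4)
Line 2: ['evening', 'were', 'absolute'] (min_width=21, slack=0)
Line 3: ['bean', 'so', 'have', 'coffee'] (min_width=19, slack=2)
Line 4: ['machine', 'wolf'] (min_width=12, slack=9)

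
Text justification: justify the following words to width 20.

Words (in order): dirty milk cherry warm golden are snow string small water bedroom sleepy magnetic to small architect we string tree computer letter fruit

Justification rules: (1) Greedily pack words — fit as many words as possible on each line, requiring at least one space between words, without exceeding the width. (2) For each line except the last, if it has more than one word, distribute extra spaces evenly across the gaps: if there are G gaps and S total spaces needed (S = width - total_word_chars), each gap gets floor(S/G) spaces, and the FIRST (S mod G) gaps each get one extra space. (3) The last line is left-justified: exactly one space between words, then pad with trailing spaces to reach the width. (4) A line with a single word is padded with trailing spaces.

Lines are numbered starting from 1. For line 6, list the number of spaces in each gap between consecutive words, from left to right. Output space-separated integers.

Answer: 2 1

Derivation:
Line 1: ['dirty', 'milk', 'cherry'] (min_width=17, slack=3)
Line 2: ['warm', 'golden', 'are', 'snow'] (min_width=20, slack=0)
Line 3: ['string', 'small', 'water'] (min_width=18, slack=2)
Line 4: ['bedroom', 'sleepy'] (min_width=14, slack=6)
Line 5: ['magnetic', 'to', 'small'] (min_width=17, slack=3)
Line 6: ['architect', 'we', 'string'] (min_width=19, slack=1)
Line 7: ['tree', 'computer', 'letter'] (min_width=20, slack=0)
Line 8: ['fruit'] (min_width=5, slack=15)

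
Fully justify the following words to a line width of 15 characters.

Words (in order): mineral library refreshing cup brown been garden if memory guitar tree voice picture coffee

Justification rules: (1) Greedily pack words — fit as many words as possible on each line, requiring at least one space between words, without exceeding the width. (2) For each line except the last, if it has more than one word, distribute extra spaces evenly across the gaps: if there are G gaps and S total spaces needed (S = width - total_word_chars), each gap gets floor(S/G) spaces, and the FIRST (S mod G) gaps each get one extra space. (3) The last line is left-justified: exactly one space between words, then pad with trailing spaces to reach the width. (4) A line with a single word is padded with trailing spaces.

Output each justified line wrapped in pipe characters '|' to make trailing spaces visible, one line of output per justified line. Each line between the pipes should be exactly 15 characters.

Answer: |mineral library|
|refreshing  cup|
|brown      been|
|garden       if|
|memory   guitar|
|tree      voice|
|picture coffee |

Derivation:
Line 1: ['mineral', 'library'] (min_width=15, slack=0)
Line 2: ['refreshing', 'cup'] (min_width=14, slack=1)
Line 3: ['brown', 'been'] (min_width=10, slack=5)
Line 4: ['garden', 'if'] (min_width=9, slack=6)
Line 5: ['memory', 'guitar'] (min_width=13, slack=2)
Line 6: ['tree', 'voice'] (min_width=10, slack=5)
Line 7: ['picture', 'coffee'] (min_width=14, slack=1)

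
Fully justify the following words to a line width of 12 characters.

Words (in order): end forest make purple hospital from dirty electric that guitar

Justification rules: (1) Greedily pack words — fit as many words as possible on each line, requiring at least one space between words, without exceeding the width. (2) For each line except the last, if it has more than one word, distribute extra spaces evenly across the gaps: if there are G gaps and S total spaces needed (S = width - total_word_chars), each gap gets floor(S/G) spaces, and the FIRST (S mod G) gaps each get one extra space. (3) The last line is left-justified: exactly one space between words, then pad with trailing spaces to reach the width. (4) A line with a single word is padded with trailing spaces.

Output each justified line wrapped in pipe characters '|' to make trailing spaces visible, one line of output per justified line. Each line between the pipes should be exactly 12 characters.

Line 1: ['end', 'forest'] (min_width=10, slack=2)
Line 2: ['make', 'purple'] (min_width=11, slack=1)
Line 3: ['hospital'] (min_width=8, slack=4)
Line 4: ['from', 'dirty'] (min_width=10, slack=2)
Line 5: ['electric'] (min_width=8, slack=4)
Line 6: ['that', 'guitar'] (min_width=11, slack=1)

Answer: |end   forest|
|make  purple|
|hospital    |
|from   dirty|
|electric    |
|that guitar |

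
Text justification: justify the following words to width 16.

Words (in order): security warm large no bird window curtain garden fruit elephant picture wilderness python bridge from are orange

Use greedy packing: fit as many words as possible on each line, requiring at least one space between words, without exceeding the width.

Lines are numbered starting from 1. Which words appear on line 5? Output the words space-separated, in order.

Line 1: ['security', 'warm'] (min_width=13, slack=3)
Line 2: ['large', 'no', 'bird'] (min_width=13, slack=3)
Line 3: ['window', 'curtain'] (min_width=14, slack=2)
Line 4: ['garden', 'fruit'] (min_width=12, slack=4)
Line 5: ['elephant', 'picture'] (min_width=16, slack=0)
Line 6: ['wilderness'] (min_width=10, slack=6)
Line 7: ['python', 'bridge'] (min_width=13, slack=3)
Line 8: ['from', 'are', 'orange'] (min_width=15, slack=1)

Answer: elephant picture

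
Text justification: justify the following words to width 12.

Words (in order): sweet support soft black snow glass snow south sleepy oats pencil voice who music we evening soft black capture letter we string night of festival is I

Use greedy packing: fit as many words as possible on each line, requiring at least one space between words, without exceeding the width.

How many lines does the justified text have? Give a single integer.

Line 1: ['sweet'] (min_width=5, slack=7)
Line 2: ['support', 'soft'] (min_width=12, slack=0)
Line 3: ['black', 'snow'] (min_width=10, slack=2)
Line 4: ['glass', 'snow'] (min_width=10, slack=2)
Line 5: ['south', 'sleepy'] (min_width=12, slack=0)
Line 6: ['oats', 'pencil'] (min_width=11, slack=1)
Line 7: ['voice', 'who'] (min_width=9, slack=3)
Line 8: ['music', 'we'] (min_width=8, slack=4)
Line 9: ['evening', 'soft'] (min_width=12, slack=0)
Line 10: ['black'] (min_width=5, slack=7)
Line 11: ['capture'] (min_width=7, slack=5)
Line 12: ['letter', 'we'] (min_width=9, slack=3)
Line 13: ['string', 'night'] (min_width=12, slack=0)
Line 14: ['of', 'festival'] (min_width=11, slack=1)
Line 15: ['is', 'I'] (min_width=4, slack=8)
Total lines: 15

Answer: 15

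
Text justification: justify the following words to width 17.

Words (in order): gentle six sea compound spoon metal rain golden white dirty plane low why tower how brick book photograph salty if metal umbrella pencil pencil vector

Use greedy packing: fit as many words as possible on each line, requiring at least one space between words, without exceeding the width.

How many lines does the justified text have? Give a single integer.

Line 1: ['gentle', 'six', 'sea'] (min_width=14, slack=3)
Line 2: ['compound', 'spoon'] (min_width=14, slack=3)
Line 3: ['metal', 'rain', 'golden'] (min_width=17, slack=0)
Line 4: ['white', 'dirty', 'plane'] (min_width=17, slack=0)
Line 5: ['low', 'why', 'tower', 'how'] (min_width=17, slack=0)
Line 6: ['brick', 'book'] (min_width=10, slack=7)
Line 7: ['photograph', 'salty'] (min_width=16, slack=1)
Line 8: ['if', 'metal', 'umbrella'] (min_width=17, slack=0)
Line 9: ['pencil', 'pencil'] (min_width=13, slack=4)
Line 10: ['vector'] (min_width=6, slack=11)
Total lines: 10

Answer: 10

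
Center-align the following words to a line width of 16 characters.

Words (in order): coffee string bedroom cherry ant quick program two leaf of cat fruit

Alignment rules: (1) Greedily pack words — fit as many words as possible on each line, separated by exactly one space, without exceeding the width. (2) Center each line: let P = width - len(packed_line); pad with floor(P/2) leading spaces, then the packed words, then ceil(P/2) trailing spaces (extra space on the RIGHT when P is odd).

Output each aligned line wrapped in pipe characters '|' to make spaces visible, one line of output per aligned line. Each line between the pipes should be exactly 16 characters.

Line 1: ['coffee', 'string'] (min_width=13, slack=3)
Line 2: ['bedroom', 'cherry'] (min_width=14, slack=2)
Line 3: ['ant', 'quick'] (min_width=9, slack=7)
Line 4: ['program', 'two', 'leaf'] (min_width=16, slack=0)
Line 5: ['of', 'cat', 'fruit'] (min_width=12, slack=4)

Answer: | coffee string  |
| bedroom cherry |
|   ant quick    |
|program two leaf|
|  of cat fruit  |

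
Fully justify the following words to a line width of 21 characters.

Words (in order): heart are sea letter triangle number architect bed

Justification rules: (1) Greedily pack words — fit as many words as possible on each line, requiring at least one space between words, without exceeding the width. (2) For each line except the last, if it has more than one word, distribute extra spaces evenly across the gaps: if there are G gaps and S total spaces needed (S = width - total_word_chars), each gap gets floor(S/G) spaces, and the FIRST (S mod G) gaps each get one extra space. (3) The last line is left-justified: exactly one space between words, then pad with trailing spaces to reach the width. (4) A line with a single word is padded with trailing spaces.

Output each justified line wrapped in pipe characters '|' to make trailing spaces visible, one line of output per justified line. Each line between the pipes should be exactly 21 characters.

Answer: |heart  are sea letter|
|triangle       number|
|architect bed        |

Derivation:
Line 1: ['heart', 'are', 'sea', 'letter'] (min_width=20, slack=1)
Line 2: ['triangle', 'number'] (min_width=15, slack=6)
Line 3: ['architect', 'bed'] (min_width=13, slack=8)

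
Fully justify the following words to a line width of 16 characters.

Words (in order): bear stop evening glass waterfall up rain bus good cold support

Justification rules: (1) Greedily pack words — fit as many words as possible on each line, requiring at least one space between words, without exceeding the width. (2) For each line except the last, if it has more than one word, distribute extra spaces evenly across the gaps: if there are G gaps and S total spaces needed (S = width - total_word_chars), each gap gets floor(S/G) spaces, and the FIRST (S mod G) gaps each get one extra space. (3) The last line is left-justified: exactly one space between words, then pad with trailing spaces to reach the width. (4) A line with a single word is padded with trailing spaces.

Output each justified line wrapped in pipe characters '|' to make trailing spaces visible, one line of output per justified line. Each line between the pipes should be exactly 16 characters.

Answer: |bear        stop|
|evening    glass|
|waterfall     up|
|rain   bus  good|
|cold support    |

Derivation:
Line 1: ['bear', 'stop'] (min_width=9, slack=7)
Line 2: ['evening', 'glass'] (min_width=13, slack=3)
Line 3: ['waterfall', 'up'] (min_width=12, slack=4)
Line 4: ['rain', 'bus', 'good'] (min_width=13, slack=3)
Line 5: ['cold', 'support'] (min_width=12, slack=4)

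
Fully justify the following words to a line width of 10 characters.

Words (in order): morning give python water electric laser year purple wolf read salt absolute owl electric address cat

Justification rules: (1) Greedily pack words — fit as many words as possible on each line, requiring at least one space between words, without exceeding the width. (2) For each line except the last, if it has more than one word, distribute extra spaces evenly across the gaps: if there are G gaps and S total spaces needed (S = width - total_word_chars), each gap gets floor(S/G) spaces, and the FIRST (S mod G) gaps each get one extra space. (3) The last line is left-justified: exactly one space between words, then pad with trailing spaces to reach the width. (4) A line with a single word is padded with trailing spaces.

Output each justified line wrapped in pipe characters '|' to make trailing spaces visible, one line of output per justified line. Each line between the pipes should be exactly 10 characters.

Line 1: ['morning'] (min_width=7, slack=3)
Line 2: ['give'] (min_width=4, slack=6)
Line 3: ['python'] (min_width=6, slack=4)
Line 4: ['water'] (min_width=5, slack=5)
Line 5: ['electric'] (min_width=8, slack=2)
Line 6: ['laser', 'year'] (min_width=10, slack=0)
Line 7: ['purple'] (min_width=6, slack=4)
Line 8: ['wolf', 'read'] (min_width=9, slack=1)
Line 9: ['salt'] (min_width=4, slack=6)
Line 10: ['absolute'] (min_width=8, slack=2)
Line 11: ['owl'] (min_width=3, slack=7)
Line 12: ['electric'] (min_width=8, slack=2)
Line 13: ['address'] (min_width=7, slack=3)
Line 14: ['cat'] (min_width=3, slack=7)

Answer: |morning   |
|give      |
|python    |
|water     |
|electric  |
|laser year|
|purple    |
|wolf  read|
|salt      |
|absolute  |
|owl       |
|electric  |
|address   |
|cat       |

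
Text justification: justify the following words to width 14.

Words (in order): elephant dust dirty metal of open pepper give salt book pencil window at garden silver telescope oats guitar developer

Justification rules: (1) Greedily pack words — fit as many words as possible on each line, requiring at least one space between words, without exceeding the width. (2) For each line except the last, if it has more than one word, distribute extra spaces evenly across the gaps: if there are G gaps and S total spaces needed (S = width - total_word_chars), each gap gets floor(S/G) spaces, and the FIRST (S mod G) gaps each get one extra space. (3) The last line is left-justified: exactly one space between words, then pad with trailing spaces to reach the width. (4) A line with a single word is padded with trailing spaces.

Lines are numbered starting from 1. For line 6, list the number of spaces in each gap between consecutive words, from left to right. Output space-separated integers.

Answer: 6

Derivation:
Line 1: ['elephant', 'dust'] (min_width=13, slack=1)
Line 2: ['dirty', 'metal', 'of'] (min_width=14, slack=0)
Line 3: ['open', 'pepper'] (min_width=11, slack=3)
Line 4: ['give', 'salt', 'book'] (min_width=14, slack=0)
Line 5: ['pencil', 'window'] (min_width=13, slack=1)
Line 6: ['at', 'garden'] (min_width=9, slack=5)
Line 7: ['silver'] (min_width=6, slack=8)
Line 8: ['telescope', 'oats'] (min_width=14, slack=0)
Line 9: ['guitar'] (min_width=6, slack=8)
Line 10: ['developer'] (min_width=9, slack=5)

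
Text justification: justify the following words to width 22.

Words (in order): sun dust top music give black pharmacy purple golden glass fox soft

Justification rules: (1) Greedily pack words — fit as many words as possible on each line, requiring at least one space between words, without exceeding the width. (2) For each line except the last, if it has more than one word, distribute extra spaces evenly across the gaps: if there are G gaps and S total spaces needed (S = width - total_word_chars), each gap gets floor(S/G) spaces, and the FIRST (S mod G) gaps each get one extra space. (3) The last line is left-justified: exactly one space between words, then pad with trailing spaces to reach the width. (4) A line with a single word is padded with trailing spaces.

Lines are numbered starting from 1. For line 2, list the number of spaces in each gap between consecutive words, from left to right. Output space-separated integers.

Line 1: ['sun', 'dust', 'top', 'music'] (min_width=18, slack=4)
Line 2: ['give', 'black', 'pharmacy'] (min_width=19, slack=3)
Line 3: ['purple', 'golden', 'glass'] (min_width=19, slack=3)
Line 4: ['fox', 'soft'] (min_width=8, slack=14)

Answer: 3 2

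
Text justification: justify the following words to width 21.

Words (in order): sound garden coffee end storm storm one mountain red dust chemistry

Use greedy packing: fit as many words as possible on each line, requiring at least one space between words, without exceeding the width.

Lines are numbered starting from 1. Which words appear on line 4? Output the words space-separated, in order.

Line 1: ['sound', 'garden', 'coffee'] (min_width=19, slack=2)
Line 2: ['end', 'storm', 'storm', 'one'] (min_width=19, slack=2)
Line 3: ['mountain', 'red', 'dust'] (min_width=17, slack=4)
Line 4: ['chemistry'] (min_width=9, slack=12)

Answer: chemistry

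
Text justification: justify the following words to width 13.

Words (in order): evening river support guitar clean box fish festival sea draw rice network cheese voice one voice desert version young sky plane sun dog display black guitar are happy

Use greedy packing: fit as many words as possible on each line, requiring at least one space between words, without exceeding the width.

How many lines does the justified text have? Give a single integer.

Answer: 15

Derivation:
Line 1: ['evening', 'river'] (min_width=13, slack=0)
Line 2: ['support'] (min_width=7, slack=6)
Line 3: ['guitar', 'clean'] (min_width=12, slack=1)
Line 4: ['box', 'fish'] (min_width=8, slack=5)
Line 5: ['festival', 'sea'] (min_width=12, slack=1)
Line 6: ['draw', 'rice'] (min_width=9, slack=4)
Line 7: ['network'] (min_width=7, slack=6)
Line 8: ['cheese', 'voice'] (min_width=12, slack=1)
Line 9: ['one', 'voice'] (min_width=9, slack=4)
Line 10: ['desert'] (min_width=6, slack=7)
Line 11: ['version', 'young'] (min_width=13, slack=0)
Line 12: ['sky', 'plane', 'sun'] (min_width=13, slack=0)
Line 13: ['dog', 'display'] (min_width=11, slack=2)
Line 14: ['black', 'guitar'] (min_width=12, slack=1)
Line 15: ['are', 'happy'] (min_width=9, slack=4)
Total lines: 15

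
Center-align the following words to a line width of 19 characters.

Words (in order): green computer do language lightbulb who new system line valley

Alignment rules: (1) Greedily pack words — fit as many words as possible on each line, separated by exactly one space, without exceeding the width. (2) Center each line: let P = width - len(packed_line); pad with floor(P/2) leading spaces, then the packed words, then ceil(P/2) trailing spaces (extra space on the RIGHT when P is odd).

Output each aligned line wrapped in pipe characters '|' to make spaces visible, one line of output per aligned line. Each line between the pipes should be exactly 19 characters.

Line 1: ['green', 'computer', 'do'] (min_width=17, slack=2)
Line 2: ['language', 'lightbulb'] (min_width=18, slack=1)
Line 3: ['who', 'new', 'system', 'line'] (min_width=19, slack=0)
Line 4: ['valley'] (min_width=6, slack=13)

Answer: | green computer do |
|language lightbulb |
|who new system line|
|      valley       |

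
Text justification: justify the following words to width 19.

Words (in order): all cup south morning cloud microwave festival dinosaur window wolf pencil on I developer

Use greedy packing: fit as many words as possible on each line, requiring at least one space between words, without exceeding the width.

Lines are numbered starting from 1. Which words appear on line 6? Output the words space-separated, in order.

Line 1: ['all', 'cup', 'south'] (min_width=13, slack=6)
Line 2: ['morning', 'cloud'] (min_width=13, slack=6)
Line 3: ['microwave', 'festival'] (min_width=18, slack=1)
Line 4: ['dinosaur', 'window'] (min_width=15, slack=4)
Line 5: ['wolf', 'pencil', 'on', 'I'] (min_width=16, slack=3)
Line 6: ['developer'] (min_width=9, slack=10)

Answer: developer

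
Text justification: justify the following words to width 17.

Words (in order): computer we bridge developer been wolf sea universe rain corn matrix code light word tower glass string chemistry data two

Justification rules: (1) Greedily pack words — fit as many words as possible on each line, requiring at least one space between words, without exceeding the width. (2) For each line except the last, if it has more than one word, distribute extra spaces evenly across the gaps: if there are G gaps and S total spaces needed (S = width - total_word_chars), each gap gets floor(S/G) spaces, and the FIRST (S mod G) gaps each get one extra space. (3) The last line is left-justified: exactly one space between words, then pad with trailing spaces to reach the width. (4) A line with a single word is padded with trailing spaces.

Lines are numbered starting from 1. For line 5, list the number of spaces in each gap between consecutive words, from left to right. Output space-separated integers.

Line 1: ['computer', 'we'] (min_width=11, slack=6)
Line 2: ['bridge', 'developer'] (min_width=16, slack=1)
Line 3: ['been', 'wolf', 'sea'] (min_width=13, slack=4)
Line 4: ['universe', 'rain'] (min_width=13, slack=4)
Line 5: ['corn', 'matrix', 'code'] (min_width=16, slack=1)
Line 6: ['light', 'word', 'tower'] (min_width=16, slack=1)
Line 7: ['glass', 'string'] (min_width=12, slack=5)
Line 8: ['chemistry', 'data'] (min_width=14, slack=3)
Line 9: ['two'] (min_width=3, slack=14)

Answer: 2 1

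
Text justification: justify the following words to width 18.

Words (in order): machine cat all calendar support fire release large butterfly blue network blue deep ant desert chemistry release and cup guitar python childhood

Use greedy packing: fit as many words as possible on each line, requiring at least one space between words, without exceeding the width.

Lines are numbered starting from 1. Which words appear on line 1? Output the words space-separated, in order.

Answer: machine cat all

Derivation:
Line 1: ['machine', 'cat', 'all'] (min_width=15, slack=3)
Line 2: ['calendar', 'support'] (min_width=16, slack=2)
Line 3: ['fire', 'release', 'large'] (min_width=18, slack=0)
Line 4: ['butterfly', 'blue'] (min_width=14, slack=4)
Line 5: ['network', 'blue', 'deep'] (min_width=17, slack=1)
Line 6: ['ant', 'desert'] (min_width=10, slack=8)
Line 7: ['chemistry', 'release'] (min_width=17, slack=1)
Line 8: ['and', 'cup', 'guitar'] (min_width=14, slack=4)
Line 9: ['python', 'childhood'] (min_width=16, slack=2)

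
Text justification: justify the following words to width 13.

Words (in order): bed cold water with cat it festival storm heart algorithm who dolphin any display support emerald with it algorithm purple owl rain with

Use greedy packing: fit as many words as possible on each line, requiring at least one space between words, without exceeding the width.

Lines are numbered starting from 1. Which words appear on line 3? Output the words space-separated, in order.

Answer: cat it

Derivation:
Line 1: ['bed', 'cold'] (min_width=8, slack=5)
Line 2: ['water', 'with'] (min_width=10, slack=3)
Line 3: ['cat', 'it'] (min_width=6, slack=7)
Line 4: ['festival'] (min_width=8, slack=5)
Line 5: ['storm', 'heart'] (min_width=11, slack=2)
Line 6: ['algorithm', 'who'] (min_width=13, slack=0)
Line 7: ['dolphin', 'any'] (min_width=11, slack=2)
Line 8: ['display'] (min_width=7, slack=6)
Line 9: ['support'] (min_width=7, slack=6)
Line 10: ['emerald', 'with'] (min_width=12, slack=1)
Line 11: ['it', 'algorithm'] (min_width=12, slack=1)
Line 12: ['purple', 'owl'] (min_width=10, slack=3)
Line 13: ['rain', 'with'] (min_width=9, slack=4)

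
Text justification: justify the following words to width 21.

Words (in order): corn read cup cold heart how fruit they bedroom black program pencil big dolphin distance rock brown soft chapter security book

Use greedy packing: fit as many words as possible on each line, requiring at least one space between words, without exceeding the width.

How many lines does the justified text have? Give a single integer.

Line 1: ['corn', 'read', 'cup', 'cold'] (min_width=18, slack=3)
Line 2: ['heart', 'how', 'fruit', 'they'] (min_width=20, slack=1)
Line 3: ['bedroom', 'black', 'program'] (min_width=21, slack=0)
Line 4: ['pencil', 'big', 'dolphin'] (min_width=18, slack=3)
Line 5: ['distance', 'rock', 'brown'] (min_width=19, slack=2)
Line 6: ['soft', 'chapter', 'security'] (min_width=21, slack=0)
Line 7: ['book'] (min_width=4, slack=17)
Total lines: 7

Answer: 7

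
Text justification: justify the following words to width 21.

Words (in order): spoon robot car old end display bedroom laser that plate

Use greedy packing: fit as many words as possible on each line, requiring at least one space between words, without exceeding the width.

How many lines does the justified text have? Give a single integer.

Answer: 3

Derivation:
Line 1: ['spoon', 'robot', 'car', 'old'] (min_width=19, slack=2)
Line 2: ['end', 'display', 'bedroom'] (min_width=19, slack=2)
Line 3: ['laser', 'that', 'plate'] (min_width=16, slack=5)
Total lines: 3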